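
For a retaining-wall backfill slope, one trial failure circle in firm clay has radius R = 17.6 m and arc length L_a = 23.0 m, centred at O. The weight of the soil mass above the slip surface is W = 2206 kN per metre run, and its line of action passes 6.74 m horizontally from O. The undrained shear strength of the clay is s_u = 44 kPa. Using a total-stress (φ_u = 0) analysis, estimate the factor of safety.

Taking moments about the centre O, the resisting moment is provided by the undrained shear strength acting along the arc:
M_R = s_u·L_a·R = 44·23.00·17.6 = 17811.2 kN·m/m
M_D = W·d = 2206·6.74 = 14868.4 kN·m/m
FS = M_R / M_D = 17811.2 / 14868.4 = 1.198

FS = 1.20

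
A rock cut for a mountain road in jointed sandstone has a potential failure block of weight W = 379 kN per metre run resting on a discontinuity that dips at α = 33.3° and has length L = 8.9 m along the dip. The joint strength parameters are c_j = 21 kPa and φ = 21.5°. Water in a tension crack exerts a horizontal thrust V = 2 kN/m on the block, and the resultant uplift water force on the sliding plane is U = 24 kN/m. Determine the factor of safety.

Resolving the block weight along and normal to the plane and applying the Mohr–Coulomb strength on the joint:
N' = W cosα − U − V sinα = 379·cos33.3° − 24 − 2·sin33.3° = 291.7 kN/m
Driving force T = W sinα + V cosα = 379·sin33.3° + 2·cos33.3° = 209.8 kN/m
Resisting force R = c_j·L + N'·tanφ = 21·8.9 + 291.7·tan21.5° = 186.9 + 114.9 = 301.8 kN/m
FS = R / T = 301.8 / 209.8 = 1.439

FS = 1.44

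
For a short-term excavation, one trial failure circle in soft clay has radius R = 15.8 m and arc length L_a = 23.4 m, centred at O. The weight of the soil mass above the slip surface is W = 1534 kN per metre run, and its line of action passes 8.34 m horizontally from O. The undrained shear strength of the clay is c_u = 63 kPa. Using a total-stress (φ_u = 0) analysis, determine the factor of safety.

Taking moments about the centre O, the resisting moment is provided by the undrained shear strength acting along the arc:
M_R = c_u·L_a·R = 63·23.40·15.8 = 23292.4 kN·m/m
M_D = W·d = 1534·8.34 = 12793.6 kN·m/m
FS = M_R / M_D = 23292.4 / 12793.6 = 1.821

FS = 1.82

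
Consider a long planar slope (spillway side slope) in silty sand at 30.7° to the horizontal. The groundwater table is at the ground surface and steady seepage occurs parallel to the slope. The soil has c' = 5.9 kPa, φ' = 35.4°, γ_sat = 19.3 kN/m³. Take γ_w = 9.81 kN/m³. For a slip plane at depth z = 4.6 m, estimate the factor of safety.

With seepage parallel to the slope and the water table at the surface, the effective normal stress on the slip plane uses the buoyant unit weight γ' = γ_sat − γ_w while the driving shear stress uses γ_sat:
FS = [c' + γ' z cos²β tanφ'] / [γ_sat z sinβ cosβ]
γ' = 19.3 − 9.81 = 9.49 kN/m³
Numerator = 5.9 + 9.49·4.6·cos²30.7°·tan35.4° = 5.9 + 9.49·4.6·0.7393·0.7107 = 28.837 kPa
Denominator = 19.3·4.6·sin30.7°·cos30.7° = 19.3·4.6·0.5105·0.8599 = 38.974 kPa
FS = 28.837 / 38.974 = 0.740

FS = 0.74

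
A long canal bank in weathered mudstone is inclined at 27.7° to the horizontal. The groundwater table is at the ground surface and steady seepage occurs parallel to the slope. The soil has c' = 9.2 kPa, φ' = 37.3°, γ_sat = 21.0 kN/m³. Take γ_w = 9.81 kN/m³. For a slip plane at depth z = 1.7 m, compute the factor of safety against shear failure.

FS = 1.40

With seepage parallel to the slope and the water table at the surface, the effective normal stress on the slip plane uses the buoyant unit weight γ' = γ_sat − γ_w while the driving shear stress uses γ_sat:
FS = [c' + γ' z cos²β tanφ'] / [γ_sat z sinβ cosβ]
γ' = 21.0 − 9.81 = 11.19 kN/m³
Numerator = 9.2 + 11.19·1.7·cos²27.7°·tan37.3° = 9.2 + 11.19·1.7·0.7839·0.7618 = 20.560 kPa
Denominator = 21.0·1.7·sin27.7°·cos27.7° = 21.0·1.7·0.4648·0.8854 = 14.693 kPa
FS = 20.560 / 14.693 = 1.399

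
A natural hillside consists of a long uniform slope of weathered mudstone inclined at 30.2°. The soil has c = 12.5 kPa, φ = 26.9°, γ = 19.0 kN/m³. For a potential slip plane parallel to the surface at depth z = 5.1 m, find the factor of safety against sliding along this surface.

FS = 1.17

For an infinite slope with a slip plane parallel to the surface (no pore pressure): FS = [c + γz cos²β tanφ] / [γz sinβ cosβ].
γz = 19.0·5.1 = 96.90 kN/m²
Numerator = 12.5 + 96.90·cos²30.2°·tan26.9° = 12.5 + 96.90·0.7470·0.5073 = 49.221 kPa
Denominator = 96.90·sin30.2°·cos30.2° = 96.90·0.5030·0.8643 = 42.127 kPa
FS = 49.221 / 42.127 = 1.168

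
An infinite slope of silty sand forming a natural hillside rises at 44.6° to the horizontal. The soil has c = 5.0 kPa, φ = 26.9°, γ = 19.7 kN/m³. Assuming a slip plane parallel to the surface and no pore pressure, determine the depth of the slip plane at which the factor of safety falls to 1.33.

Setting FS = 1.33 in FS = [c + γz cos²β tanφ] / [γz sinβ cosβ] and solving for z:
z = c / [γ cosβ (FS·sinβ − cosβ·tanφ)]
  = 5.0 / [19.7·cos44.6°·(1.33·sin44.6° − cos44.6°·tan26.9°)]
  = 5.0 / [19.7·0.7120·(1.33·0.7022 − 0.7120·0.5073)]
  = 5.0 / 8.0323 = 0.622 m

z = 0.62 m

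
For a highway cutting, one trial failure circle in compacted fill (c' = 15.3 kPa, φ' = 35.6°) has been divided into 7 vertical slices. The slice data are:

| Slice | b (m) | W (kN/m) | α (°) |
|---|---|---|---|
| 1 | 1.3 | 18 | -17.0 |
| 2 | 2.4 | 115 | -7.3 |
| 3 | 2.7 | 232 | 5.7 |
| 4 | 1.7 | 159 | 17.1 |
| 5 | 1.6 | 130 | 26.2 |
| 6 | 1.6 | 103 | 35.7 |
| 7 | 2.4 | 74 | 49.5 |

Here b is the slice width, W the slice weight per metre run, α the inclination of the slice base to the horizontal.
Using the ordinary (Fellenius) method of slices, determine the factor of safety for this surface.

Ordinary method of slices: FS = Σ[c'·Δl_i + (W_i cosα_i)·tanφ'] / Σ W_i sinα_i, with Δl_i = b_i / cosα_i.
Slice 1: Δl = 1.3/cos(-17.0°) = 1.359 m; N'_1 = 18·cos(-17.0°) = 17.2; c'Δl = 20.80; W sinα = -5.3
Slice 2: Δl = 2.4/cos(-7.3°) = 2.420 m; N'_2 = 115·cos(-7.3°) = 114.1; c'Δl = 37.02; W sinα = -14.6
Slice 3: Δl = 2.7/cos5.7° = 2.713 m; N'_3 = 232·cos5.7° = 230.9; c'Δl = 41.52; W sinα = 23.0
Slice 4: Δl = 1.7/cos17.1° = 1.779 m; N'_4 = 159·cos17.1° = 152.0; c'Δl = 27.21; W sinα = 46.8
Slice 5: Δl = 1.6/cos26.2° = 1.783 m; N'_5 = 130·cos26.2° = 116.6; c'Δl = 27.28; W sinα = 57.4
Slice 6: Δl = 1.6/cos35.7° = 1.970 m; N'_6 = 103·cos35.7° = 83.6; c'Δl = 30.14; W sinα = 60.1
Slice 7: Δl = 2.4/cos49.5° = 3.695 m; N'_7 = 74·cos49.5° = 48.1; c'Δl = 56.54; W sinα = 56.3
Σc'Δl = 240.5 kN/m; ΣN' = 762.5 kN/m; ΣW sinα = 223.7 kN/m
Resisting = 240.5 + 762.5·tan35.6° = 240.5 + 545.9 = 786.4 kN/m
FS = 786.4 / 223.7 = 3.515

FS = 3.52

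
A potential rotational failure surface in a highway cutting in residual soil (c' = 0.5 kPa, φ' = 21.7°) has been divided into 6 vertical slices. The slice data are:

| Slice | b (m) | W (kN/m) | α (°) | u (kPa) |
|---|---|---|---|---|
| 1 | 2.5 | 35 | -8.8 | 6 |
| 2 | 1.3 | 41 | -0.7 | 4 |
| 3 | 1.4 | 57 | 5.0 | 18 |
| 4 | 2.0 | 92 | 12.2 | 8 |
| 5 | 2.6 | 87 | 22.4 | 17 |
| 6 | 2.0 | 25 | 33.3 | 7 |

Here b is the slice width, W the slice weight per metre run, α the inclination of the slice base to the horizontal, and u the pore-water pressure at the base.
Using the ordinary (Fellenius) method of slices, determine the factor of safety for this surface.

FS = 1.29

Ordinary method of slices: FS = Σ[c'·Δl_i + (W_i cosα_i − u_i·Δl_i)·tanφ'] / Σ W_i sinα_i, with Δl_i = b_i / cosα_i.
Slice 1: Δl = 2.5/cos(-8.8°) = 2.530 m; N'_1 = 35·cos(-8.8°) − 6·2.530 = 19.4; c'Δl = 1.26; W sinα = -5.4
Slice 2: Δl = 1.3/cos(-0.7°) = 1.300 m; N'_2 = 41·cos(-0.7°) − 4·1.300 = 35.8; c'Δl = 0.65; W sinα = -0.5
Slice 3: Δl = 1.4/cos5.0° = 1.405 m; N'_3 = 57·cos5.0° − 18·1.405 = 31.5; c'Δl = 0.70; W sinα = 5.0
Slice 4: Δl = 2.0/cos12.2° = 2.046 m; N'_4 = 92·cos12.2° − 8·2.046 = 73.6; c'Δl = 1.02; W sinα = 19.4
Slice 5: Δl = 2.6/cos22.4° = 2.812 m; N'_5 = 87·cos22.4° − 17·2.812 = 32.6; c'Δl = 1.41; W sinα = 33.2
Slice 6: Δl = 2.0/cos33.3° = 2.393 m; N'_6 = 25·cos33.3° − 7·2.393 = 4.1; c'Δl = 1.20; W sinα = 13.7
Σc'Δl = 6.2 kN/m; ΣN' = 197.0 kN/m; ΣW sinα = 65.4 kN/m
Resisting = 6.2 + 197.0·tan21.7° = 6.2 + 78.4 = 84.6 kN/m
FS = 84.6 / 65.4 = 1.294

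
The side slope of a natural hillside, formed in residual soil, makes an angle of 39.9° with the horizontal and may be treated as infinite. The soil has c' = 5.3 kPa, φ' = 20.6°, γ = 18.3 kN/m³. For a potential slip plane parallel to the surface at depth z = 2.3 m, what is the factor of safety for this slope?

For an infinite slope with a slip plane parallel to the surface (no pore pressure): FS = [c' + γz cos²β tanφ'] / [γz sinβ cosβ].
γz = 18.3·2.3 = 42.09 kN/m²
Numerator = 5.3 + 42.09·cos²39.9°·tan20.6° = 5.3 + 42.09·0.5885·0.3759 = 14.611 kPa
Denominator = 42.09·sin39.9°·cos39.9° = 42.09·0.6414·0.7672 = 20.712 kPa
FS = 14.611 / 20.712 = 0.705

FS = 0.71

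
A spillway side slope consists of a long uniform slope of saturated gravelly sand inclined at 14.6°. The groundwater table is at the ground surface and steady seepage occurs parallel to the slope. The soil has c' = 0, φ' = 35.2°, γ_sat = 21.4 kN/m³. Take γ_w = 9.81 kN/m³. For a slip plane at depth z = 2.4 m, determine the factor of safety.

FS = 1.47

With seepage parallel to the slope and the water table at the surface, the effective normal stress on the slip plane uses the buoyant unit weight γ' = γ_sat − γ_w while the driving shear stress uses γ_sat:
FS = [c' + γ' z cos²β tanφ'] / [γ_sat z sinβ cosβ]
(For c' = 0 this reduces to FS = (γ'/γ_sat)·tanφ'/tanβ.)
γ' = 21.4 − 9.81 = 11.59 kN/m³
Numerator = 0.0 + 11.59·2.4·cos²14.6°·tan35.2° = 0.0 + 11.59·2.4·0.9365·0.7054 = 18.375 kPa
Denominator = 21.4·2.4·sin14.6°·cos14.6° = 21.4·2.4·0.2521·0.9677 = 12.528 kPa
FS = 18.375 / 12.528 = 1.467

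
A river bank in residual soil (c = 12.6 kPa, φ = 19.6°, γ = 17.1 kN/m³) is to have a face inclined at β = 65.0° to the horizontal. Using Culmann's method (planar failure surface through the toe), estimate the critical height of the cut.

Culmann's analysis gives the critical failure plane at α_cr = (β + φ)/2 = (65.0 + 19.6)/2 = 42.3°, and the critical height
H_c = (4c/γ) · sinβ cosφ / [1 − cos(β − φ)]
    = (4·12.6/17.1) · sin65.0°·cos19.6° / [1 − cos(45.4°)]
    = 2.947 · 0.9063·0.9421 / [1 − 0.7022]
    = 2.947 · 0.8538 / 0.2978
    = 8.45 m

H_c = 8.45 m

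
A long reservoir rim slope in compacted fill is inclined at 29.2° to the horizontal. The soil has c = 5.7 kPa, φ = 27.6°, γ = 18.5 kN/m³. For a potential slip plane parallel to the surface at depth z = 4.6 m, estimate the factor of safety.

For an infinite slope with a slip plane parallel to the surface (no pore pressure): FS = [c + γz cos²β tanφ] / [γz sinβ cosβ].
γz = 18.5·4.6 = 85.10 kN/m²
Numerator = 5.7 + 85.10·cos²29.2°·tan27.6° = 5.7 + 85.10·0.7620·0.5228 = 39.600 kPa
Denominator = 85.10·sin29.2°·cos29.2° = 85.10·0.4879·0.8729 = 36.241 kPa
FS = 39.600 / 36.241 = 1.093

FS = 1.09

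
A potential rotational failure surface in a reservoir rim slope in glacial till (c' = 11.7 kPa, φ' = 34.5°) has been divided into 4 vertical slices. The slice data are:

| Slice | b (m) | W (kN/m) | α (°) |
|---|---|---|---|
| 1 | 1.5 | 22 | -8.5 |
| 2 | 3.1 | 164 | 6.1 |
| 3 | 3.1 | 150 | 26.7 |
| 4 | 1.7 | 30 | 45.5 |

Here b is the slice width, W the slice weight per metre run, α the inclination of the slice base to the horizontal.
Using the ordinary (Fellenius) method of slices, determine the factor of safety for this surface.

Ordinary method of slices: FS = Σ[c'·Δl_i + (W_i cosα_i)·tanφ'] / Σ W_i sinα_i, with Δl_i = b_i / cosα_i.
Slice 1: Δl = 1.5/cos(-8.5°) = 1.517 m; N'_1 = 22·cos(-8.5°) = 21.8; c'Δl = 17.74; W sinα = -3.3
Slice 2: Δl = 3.1/cos6.1° = 3.118 m; N'_2 = 164·cos6.1° = 163.1; c'Δl = 36.48; W sinα = 17.4
Slice 3: Δl = 3.1/cos26.7° = 3.470 m; N'_3 = 150·cos26.7° = 134.0; c'Δl = 40.60; W sinα = 67.4
Slice 4: Δl = 1.7/cos45.5° = 2.425 m; N'_4 = 30·cos45.5° = 21.0; c'Δl = 28.38; W sinα = 21.4
Σc'Δl = 123.2 kN/m; ΣN' = 339.9 kN/m; ΣW sinα = 103.0 kN/m
Resisting = 123.2 + 339.9·tan34.5° = 123.2 + 233.6 = 356.8 kN/m
FS = 356.8 / 103.0 = 3.465

FS = 3.46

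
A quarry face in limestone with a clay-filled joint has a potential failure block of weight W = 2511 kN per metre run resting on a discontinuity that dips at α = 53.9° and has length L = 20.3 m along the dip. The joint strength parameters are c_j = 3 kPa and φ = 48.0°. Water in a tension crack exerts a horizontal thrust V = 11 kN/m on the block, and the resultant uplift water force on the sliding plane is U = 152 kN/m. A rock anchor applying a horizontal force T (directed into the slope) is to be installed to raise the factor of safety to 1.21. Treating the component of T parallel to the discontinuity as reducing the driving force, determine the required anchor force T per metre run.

T = 582 kN/m

Resolving forces along and normal to the sliding plane, with the horizontal anchor force T adding T·sinα to the effective normal force and T·cosα acting up the plane against the driving force:
FS = [c_jL + (W cosα − U − V sinα + T sinα) tanφ] / [W sinα + V cosα − T cosα]
Without the anchor: N' = 1318.6 kN/m, driving T_d = 2035.3 kN/m, resisting R = 3·20.3 + 1318.6·tan48.0° = 1525.3 kN/m, FS = 0.75.
Setting FS = 1.21 and solving for T:
1.21·(2035.3 − T cos53.9°) = 1525.3 + T sin53.9°·tan48.0°
T·(sin53.9°·tan48.0° + 1.21·cos53.9°) = 1.21·2035.3 − 1525.3
T·(0.8080·1.1106 + 1.21·0.5892) = 2462.8 − 1525.3 = 937.4
T·1.6103 = 937.4
T = 582.1 kN/m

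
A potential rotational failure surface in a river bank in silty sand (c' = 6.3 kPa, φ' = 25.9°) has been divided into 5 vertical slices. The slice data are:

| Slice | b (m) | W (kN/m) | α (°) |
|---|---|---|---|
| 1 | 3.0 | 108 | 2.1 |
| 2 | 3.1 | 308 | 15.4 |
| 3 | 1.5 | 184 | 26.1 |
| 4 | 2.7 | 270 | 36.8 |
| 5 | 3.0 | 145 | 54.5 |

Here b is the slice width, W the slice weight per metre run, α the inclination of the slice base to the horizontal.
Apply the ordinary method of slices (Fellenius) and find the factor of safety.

FS = 1.18

Ordinary method of slices: FS = Σ[c'·Δl_i + (W_i cosα_i)·tanφ'] / Σ W_i sinα_i, with Δl_i = b_i / cosα_i.
Slice 1: Δl = 3.0/cos2.1° = 3.002 m; N'_1 = 108·cos2.1° = 107.9; c'Δl = 18.91; W sinα = 4.0
Slice 2: Δl = 3.1/cos15.4° = 3.215 m; N'_2 = 308·cos15.4° = 296.9; c'Δl = 20.26; W sinα = 81.8
Slice 3: Δl = 1.5/cos26.1° = 1.670 m; N'_3 = 184·cos26.1° = 165.2; c'Δl = 10.52; W sinα = 80.9
Slice 4: Δl = 2.7/cos36.8° = 3.372 m; N'_4 = 270·cos36.8° = 216.2; c'Δl = 21.24; W sinα = 161.7
Slice 5: Δl = 3.0/cos54.5° = 5.166 m; N'_5 = 145·cos54.5° = 84.2; c'Δl = 32.55; W sinα = 118.0
Σc'Δl = 103.5 kN/m; ΣN' = 870.5 kN/m; ΣW sinα = 446.5 kN/m
Resisting = 103.5 + 870.5·tan25.9° = 103.5 + 422.7 = 526.2 kN/m
FS = 526.2 / 446.5 = 1.179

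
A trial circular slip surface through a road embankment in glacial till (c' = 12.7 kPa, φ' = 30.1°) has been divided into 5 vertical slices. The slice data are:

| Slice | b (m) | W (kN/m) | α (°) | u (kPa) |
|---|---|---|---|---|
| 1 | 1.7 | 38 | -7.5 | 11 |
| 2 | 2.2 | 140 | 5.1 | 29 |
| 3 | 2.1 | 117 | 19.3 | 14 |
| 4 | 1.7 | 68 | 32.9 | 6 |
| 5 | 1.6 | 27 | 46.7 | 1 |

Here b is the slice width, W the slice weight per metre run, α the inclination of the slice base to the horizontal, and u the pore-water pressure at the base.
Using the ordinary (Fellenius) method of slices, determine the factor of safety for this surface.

Ordinary method of slices: FS = Σ[c'·Δl_i + (W_i cosα_i − u_i·Δl_i)·tanφ'] / Σ W_i sinα_i, with Δl_i = b_i / cosα_i.
Slice 1: Δl = 1.7/cos(-7.5°) = 1.715 m; N'_1 = 38·cos(-7.5°) − 11·1.715 = 18.8; c'Δl = 21.78; W sinα = -5.0
Slice 2: Δl = 2.2/cos5.1° = 2.209 m; N'_2 = 140·cos5.1° − 29·2.209 = 75.4; c'Δl = 28.05; W sinα = 12.4
Slice 3: Δl = 2.1/cos19.3° = 2.225 m; N'_3 = 117·cos19.3° − 14·2.225 = 79.3; c'Δl = 28.26; W sinα = 38.7
Slice 4: Δl = 1.7/cos32.9° = 2.025 m; N'_4 = 68·cos32.9° − 6·2.025 = 44.9; c'Δl = 25.71; W sinα = 36.9
Slice 5: Δl = 1.6/cos46.7° = 2.333 m; N'_5 = 27·cos46.7° − 1·2.333 = 16.2; c'Δl = 29.63; W sinα = 19.6
Σc'Δl = 133.4 kN/m; ΣN' = 234.6 kN/m; ΣW sinα = 102.7 kN/m
Resisting = 133.4 + 234.6·tan30.1° = 133.4 + 136.0 = 269.4 kN/m
FS = 269.4 / 102.7 = 2.622

FS = 2.62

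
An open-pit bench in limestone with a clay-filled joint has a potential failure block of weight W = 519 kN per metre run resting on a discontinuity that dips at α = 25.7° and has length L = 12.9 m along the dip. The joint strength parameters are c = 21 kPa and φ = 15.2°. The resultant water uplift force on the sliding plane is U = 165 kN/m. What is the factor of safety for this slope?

Resolving the block weight along and normal to the plane and applying the Mohr–Coulomb strength on the joint:
N' = W cosα − U = 519·cos25.7° − 165 = 302.7 kN/m
Driving force T = W sinα = 519·sin25.7° = 225.1 kN/m
Resisting force R = c·L + N'·tanφ = 21·12.9 + 302.7·tan15.2° = 270.9 + 82.2 = 353.1 kN/m
FS = R / T = 353.1 / 225.1 = 1.569

FS = 1.57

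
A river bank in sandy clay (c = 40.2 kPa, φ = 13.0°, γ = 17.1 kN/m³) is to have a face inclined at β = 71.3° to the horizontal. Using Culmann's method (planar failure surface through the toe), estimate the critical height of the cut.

Culmann's analysis gives the critical failure plane at α_cr = (β + φ)/2 = (71.3 + 13.0)/2 = 42.1°, and the critical height
H_c = (4c/γ) · sinβ cosφ / [1 − cos(β − φ)]
    = (4·40.2/17.1) · sin71.3°·cos13.0° / [1 − cos(58.3°)]
    = 9.404 · 0.9472·0.9744 / [1 − 0.5255]
    = 9.404 · 0.9229 / 0.4745
    = 18.29 m

H_c = 18.29 m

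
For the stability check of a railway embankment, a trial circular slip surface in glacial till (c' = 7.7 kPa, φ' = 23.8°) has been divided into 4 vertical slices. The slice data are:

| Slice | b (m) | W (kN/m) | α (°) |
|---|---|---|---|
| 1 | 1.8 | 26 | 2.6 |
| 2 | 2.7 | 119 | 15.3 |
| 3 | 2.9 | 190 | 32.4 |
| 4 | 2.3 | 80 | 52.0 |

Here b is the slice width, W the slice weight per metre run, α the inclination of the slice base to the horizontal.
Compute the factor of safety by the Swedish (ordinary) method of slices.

Ordinary method of slices: FS = Σ[c'·Δl_i + (W_i cosα_i)·tanφ'] / Σ W_i sinα_i, with Δl_i = b_i / cosα_i.
Slice 1: Δl = 1.8/cos2.6° = 1.802 m; N'_1 = 26·cos2.6° = 26.0; c'Δl = 13.87; W sinα = 1.2
Slice 2: Δl = 2.7/cos15.3° = 2.799 m; N'_2 = 119·cos15.3° = 114.8; c'Δl = 21.55; W sinα = 31.4
Slice 3: Δl = 2.9/cos32.4° = 3.435 m; N'_3 = 190·cos32.4° = 160.4; c'Δl = 26.45; W sinα = 101.8
Slice 4: Δl = 2.3/cos52.0° = 3.736 m; N'_4 = 80·cos52.0° = 49.3; c'Δl = 28.77; W sinα = 63.0
Σc'Δl = 90.6 kN/m; ΣN' = 350.4 kN/m; ΣW sinα = 197.4 kN/m
Resisting = 90.6 + 350.4·tan23.8° = 90.6 + 154.6 = 245.2 kN/m
FS = 245.2 / 197.4 = 1.242

FS = 1.24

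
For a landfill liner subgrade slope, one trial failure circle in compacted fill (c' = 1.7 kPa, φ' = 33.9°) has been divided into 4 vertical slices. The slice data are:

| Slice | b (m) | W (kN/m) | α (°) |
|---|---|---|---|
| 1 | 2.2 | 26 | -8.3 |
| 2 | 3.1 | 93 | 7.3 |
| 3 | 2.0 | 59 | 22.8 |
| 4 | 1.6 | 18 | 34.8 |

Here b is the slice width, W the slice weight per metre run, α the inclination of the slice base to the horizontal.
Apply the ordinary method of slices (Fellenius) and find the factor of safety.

FS = 3.44

Ordinary method of slices: FS = Σ[c'·Δl_i + (W_i cosα_i)·tanφ'] / Σ W_i sinα_i, with Δl_i = b_i / cosα_i.
Slice 1: Δl = 2.2/cos(-8.3°) = 2.223 m; N'_1 = 26·cos(-8.3°) = 25.7; c'Δl = 3.78; W sinα = -3.8
Slice 2: Δl = 3.1/cos7.3° = 3.125 m; N'_2 = 93·cos7.3° = 92.2; c'Δl = 5.31; W sinα = 11.8
Slice 3: Δl = 2.0/cos22.8° = 2.170 m; N'_3 = 59·cos22.8° = 54.4; c'Δl = 3.69; W sinα = 22.9
Slice 4: Δl = 1.6/cos34.8° = 1.948 m; N'_4 = 18·cos34.8° = 14.8; c'Δl = 3.31; W sinα = 10.3
Σc'Δl = 16.1 kN/m; ΣN' = 187.1 kN/m; ΣW sinα = 41.2 kN/m
Resisting = 16.1 + 187.1·tan33.9° = 16.1 + 125.8 = 141.8 kN/m
FS = 141.8 / 41.2 = 3.443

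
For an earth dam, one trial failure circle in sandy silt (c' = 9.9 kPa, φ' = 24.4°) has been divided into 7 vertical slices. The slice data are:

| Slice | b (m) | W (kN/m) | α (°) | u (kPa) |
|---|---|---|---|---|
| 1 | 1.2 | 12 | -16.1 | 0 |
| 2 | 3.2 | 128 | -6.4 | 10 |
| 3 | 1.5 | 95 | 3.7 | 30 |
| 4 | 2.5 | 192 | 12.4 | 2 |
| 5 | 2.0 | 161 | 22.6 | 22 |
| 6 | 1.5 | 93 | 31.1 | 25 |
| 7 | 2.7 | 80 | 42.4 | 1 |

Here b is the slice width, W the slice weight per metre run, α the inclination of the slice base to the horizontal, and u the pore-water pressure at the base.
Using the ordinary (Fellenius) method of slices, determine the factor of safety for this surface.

FS = 2.07

Ordinary method of slices: FS = Σ[c'·Δl_i + (W_i cosα_i − u_i·Δl_i)·tanφ'] / Σ W_i sinα_i, with Δl_i = b_i / cosα_i.
Slice 1: Δl = 1.2/cos(-16.1°) = 1.249 m; N'_1 = 12·cos(-16.1°) − 0·1.249 = 11.5; c'Δl = 12.36; W sinα = -3.3
Slice 2: Δl = 3.2/cos(-6.4°) = 3.220 m; N'_2 = 128·cos(-6.4°) − 10·3.220 = 95.0; c'Δl = 31.88; W sinα = -14.3
Slice 3: Δl = 1.5/cos3.7° = 1.503 m; N'_3 = 95·cos3.7° − 30·1.503 = 49.7; c'Δl = 14.88; W sinα = 6.1
Slice 4: Δl = 2.5/cos12.4° = 2.560 m; N'_4 = 192·cos12.4° − 2·2.560 = 182.4; c'Δl = 25.34; W sinα = 41.2
Slice 5: Δl = 2.0/cos22.6° = 2.166 m; N'_5 = 161·cos22.6° − 22·2.166 = 101.0; c'Δl = 21.45; W sinα = 61.9
Slice 6: Δl = 1.5/cos31.1° = 1.752 m; N'_6 = 93·cos31.1° − 25·1.752 = 35.8; c'Δl = 17.34; W sinα = 48.0
Slice 7: Δl = 2.7/cos42.4° = 3.656 m; N'_7 = 80·cos42.4° − 1·3.656 = 55.4; c'Δl = 36.20; W sinα = 53.9
Σc'Δl = 159.5 kN/m; ΣN' = 530.9 kN/m; ΣW sinα = 193.6 kN/m
Resisting = 159.5 + 530.9·tan24.4° = 159.5 + 240.8 = 400.3 kN/m
FS = 400.3 / 193.6 = 2.067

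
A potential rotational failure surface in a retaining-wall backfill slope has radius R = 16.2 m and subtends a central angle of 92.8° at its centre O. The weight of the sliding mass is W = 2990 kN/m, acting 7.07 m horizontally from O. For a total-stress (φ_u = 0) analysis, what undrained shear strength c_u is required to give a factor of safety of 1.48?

FS = c_u·L_a·R / (W·d), so c_u = FS·W·d / (L_a·R).
Arc length L_a = R·θ = 16.2·(92.8°·π/180) = 16.2·1.6197 = 26.24 m
c_u = 1.48·2990·7.07 / (26.24·16.2) = 31286.2 / 425.07 = 73.60 kPa

c_u = 73.6 kPa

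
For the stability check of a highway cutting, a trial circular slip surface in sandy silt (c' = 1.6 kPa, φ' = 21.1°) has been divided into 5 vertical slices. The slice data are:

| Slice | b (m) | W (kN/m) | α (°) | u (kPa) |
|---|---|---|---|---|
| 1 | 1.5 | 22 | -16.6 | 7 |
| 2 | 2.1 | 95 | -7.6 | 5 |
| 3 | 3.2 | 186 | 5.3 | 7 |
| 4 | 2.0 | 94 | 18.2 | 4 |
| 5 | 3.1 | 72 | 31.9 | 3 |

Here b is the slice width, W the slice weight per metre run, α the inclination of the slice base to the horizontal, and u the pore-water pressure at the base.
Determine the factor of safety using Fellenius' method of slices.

FS = 2.58

Ordinary method of slices: FS = Σ[c'·Δl_i + (W_i cosα_i − u_i·Δl_i)·tanφ'] / Σ W_i sinα_i, with Δl_i = b_i / cosα_i.
Slice 1: Δl = 1.5/cos(-16.6°) = 1.565 m; N'_1 = 22·cos(-16.6°) − 7·1.565 = 10.1; c'Δl = 2.50; W sinα = -6.3
Slice 2: Δl = 2.1/cos(-7.6°) = 2.119 m; N'_2 = 95·cos(-7.6°) − 5·2.119 = 83.6; c'Δl = 3.39; W sinα = -12.6
Slice 3: Δl = 3.2/cos5.3° = 3.214 m; N'_3 = 186·cos5.3° − 7·3.214 = 162.7; c'Δl = 5.14; W sinα = 17.2
Slice 4: Δl = 2.0/cos18.2° = 2.105 m; N'_4 = 94·cos18.2° − 4·2.105 = 80.9; c'Δl = 3.37; W sinα = 29.4
Slice 5: Δl = 3.1/cos31.9° = 3.651 m; N'_5 = 72·cos31.9° − 3·3.651 = 50.2; c'Δl = 5.84; W sinα = 38.0
Σc'Δl = 20.2 kN/m; ΣN' = 387.5 kN/m; ΣW sinα = 65.7 kN/m
Resisting = 20.2 + 387.5·tan21.1° = 20.2 + 149.5 = 169.8 kN/m
FS = 169.8 / 65.7 = 2.582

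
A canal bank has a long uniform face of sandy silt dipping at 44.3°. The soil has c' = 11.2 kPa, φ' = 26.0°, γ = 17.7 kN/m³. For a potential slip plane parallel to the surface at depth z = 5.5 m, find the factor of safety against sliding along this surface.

FS = 0.73

For an infinite slope with a slip plane parallel to the surface (no pore pressure): FS = [c' + γz cos²β tanφ'] / [γz sinβ cosβ].
γz = 17.7·5.5 = 97.35 kN/m²
Numerator = 11.2 + 97.35·cos²44.3°·tan26.0° = 11.2 + 97.35·0.5122·0.4877 = 35.520 kPa
Denominator = 97.35·sin44.3°·cos44.3° = 97.35·0.6984·0.7157 = 48.660 kPa
FS = 35.520 / 48.660 = 0.730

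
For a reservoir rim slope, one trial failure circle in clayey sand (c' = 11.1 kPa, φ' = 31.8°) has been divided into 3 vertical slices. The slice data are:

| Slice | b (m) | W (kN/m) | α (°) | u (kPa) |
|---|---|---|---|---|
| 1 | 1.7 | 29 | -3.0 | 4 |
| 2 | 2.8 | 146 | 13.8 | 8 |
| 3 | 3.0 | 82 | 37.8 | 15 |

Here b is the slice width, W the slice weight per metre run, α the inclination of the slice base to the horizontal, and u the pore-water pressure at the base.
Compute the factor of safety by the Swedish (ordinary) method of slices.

FS = 2.22

Ordinary method of slices: FS = Σ[c'·Δl_i + (W_i cosα_i − u_i·Δl_i)·tanφ'] / Σ W_i sinα_i, with Δl_i = b_i / cosα_i.
Slice 1: Δl = 1.7/cos(-3.0°) = 1.702 m; N'_1 = 29·cos(-3.0°) − 4·1.702 = 22.2; c'Δl = 18.90; W sinα = -1.5
Slice 2: Δl = 2.8/cos13.8° = 2.883 m; N'_2 = 146·cos13.8° − 8·2.883 = 118.7; c'Δl = 32.00; W sinα = 34.8
Slice 3: Δl = 3.0/cos37.8° = 3.797 m; N'_3 = 82·cos37.8° − 15·3.797 = 7.8; c'Δl = 42.14; W sinα = 50.3
Σc'Δl = 93.0 kN/m; ΣN' = 148.7 kN/m; ΣW sinα = 83.6 kN/m
Resisting = 93.0 + 148.7·tan31.8° = 93.0 + 92.2 = 185.2 kN/m
FS = 185.2 / 83.6 = 2.217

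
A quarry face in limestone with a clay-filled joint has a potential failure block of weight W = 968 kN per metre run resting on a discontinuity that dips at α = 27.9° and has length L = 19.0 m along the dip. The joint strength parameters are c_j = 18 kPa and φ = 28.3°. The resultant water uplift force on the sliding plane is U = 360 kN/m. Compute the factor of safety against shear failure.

FS = 1.34

Resolving the block weight along and normal to the plane and applying the Mohr–Coulomb strength on the joint:
N' = W cosα − U = 968·cos27.9° − 360 = 495.5 kN/m
Driving force T = W sinα = 968·sin27.9° = 453.0 kN/m
Resisting force R = c_j·L + N'·tanφ = 18·19.0 + 495.5·tan28.3° = 342.0 + 266.8 = 608.8 kN/m
FS = R / T = 608.8 / 453.0 = 1.344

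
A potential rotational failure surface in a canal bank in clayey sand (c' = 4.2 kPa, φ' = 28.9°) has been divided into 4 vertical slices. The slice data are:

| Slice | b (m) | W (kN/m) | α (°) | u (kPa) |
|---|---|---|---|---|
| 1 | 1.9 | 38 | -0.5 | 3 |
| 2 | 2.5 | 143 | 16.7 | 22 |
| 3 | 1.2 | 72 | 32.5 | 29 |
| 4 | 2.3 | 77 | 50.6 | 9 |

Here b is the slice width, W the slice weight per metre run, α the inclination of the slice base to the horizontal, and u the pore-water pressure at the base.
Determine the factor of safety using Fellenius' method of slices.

Ordinary method of slices: FS = Σ[c'·Δl_i + (W_i cosα_i − u_i·Δl_i)·tanφ'] / Σ W_i sinα_i, with Δl_i = b_i / cosα_i.
Slice 1: Δl = 1.9/cos(-0.5°) = 1.900 m; N'_1 = 38·cos(-0.5°) − 3·1.900 = 32.3; c'Δl = 7.98; W sinα = -0.3
Slice 2: Δl = 2.5/cos16.7° = 2.610 m; N'_2 = 143·cos16.7° − 22·2.610 = 79.5; c'Δl = 10.96; W sinα = 41.1
Slice 3: Δl = 1.2/cos32.5° = 1.423 m; N'_3 = 72·cos32.5° − 29·1.423 = 19.5; c'Δl = 5.98; W sinα = 38.7
Slice 4: Δl = 2.3/cos50.6° = 3.624 m; N'_4 = 77·cos50.6° − 9·3.624 = 16.3; c'Δl = 15.22; W sinα = 59.5
Σc'Δl = 40.1 kN/m; ΣN' = 147.6 kN/m; ΣW sinα = 138.9 kN/m
Resisting = 40.1 + 147.6·tan28.9° = 40.1 + 81.5 = 121.6 kN/m
FS = 121.6 / 138.9 = 0.875

FS = 0.88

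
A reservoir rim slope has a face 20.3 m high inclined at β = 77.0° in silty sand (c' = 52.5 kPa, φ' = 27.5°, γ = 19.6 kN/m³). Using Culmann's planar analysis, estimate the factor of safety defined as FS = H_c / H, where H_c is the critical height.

FS = 1.30

H_c = (4c'/γ) · sinβ cosφ' / [1 − cos(β − φ')]
    = (4·52.5/19.6) · sin77.0°·cos27.5° / [1 − cos49.5°]
    = 10.714 · 0.8643 / 0.3506 = 26.42 m
FS = H_c / H = 26.42 / 20.3 = 1.301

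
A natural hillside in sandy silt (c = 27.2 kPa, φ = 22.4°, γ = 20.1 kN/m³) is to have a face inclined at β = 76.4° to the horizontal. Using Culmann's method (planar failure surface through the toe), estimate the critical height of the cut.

Culmann's analysis gives the critical failure plane at α_cr = (β + φ)/2 = (76.4 + 22.4)/2 = 49.4°, and the critical height
H_c = (4c/γ) · sinβ cosφ / [1 − cos(β − φ)]
    = (4·27.2/20.1) · sin76.4°·cos22.4° / [1 − cos(54.0°)]
    = 5.413 · 0.9720·0.9245 / [1 − 0.5878]
    = 5.413 · 0.8986 / 0.4122
    = 11.80 m

H_c = 11.80 m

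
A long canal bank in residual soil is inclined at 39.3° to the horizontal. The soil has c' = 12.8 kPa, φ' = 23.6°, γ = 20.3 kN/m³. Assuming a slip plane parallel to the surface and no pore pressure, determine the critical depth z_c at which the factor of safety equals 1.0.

z_c = 2.76 m

Setting FS = 1.00 in FS = [c' + γz cos²β tanφ'] / [γz sinβ cosβ] and solving for z:
z = c' / [γ cosβ (FS·sinβ − cosβ·tanφ')]
  = 12.8 / [20.3·cos39.3°·(1.00·sin39.3° − cos39.3°·tan23.6°)]
  = 12.8 / [20.3·0.7738·(1.00·0.6334 − 0.7738·0.4369)]
  = 12.8 / 4.6388 = 2.759 m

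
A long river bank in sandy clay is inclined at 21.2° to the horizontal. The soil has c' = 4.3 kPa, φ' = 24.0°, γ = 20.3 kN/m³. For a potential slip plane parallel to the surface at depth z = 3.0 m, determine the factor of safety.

FS = 1.36

For an infinite slope with a slip plane parallel to the surface (no pore pressure): FS = [c' + γz cos²β tanφ'] / [γz sinβ cosβ].
γz = 20.3·3.0 = 60.90 kN/m²
Numerator = 4.3 + 60.90·cos²21.2°·tan24.0° = 4.3 + 60.90·0.8692·0.4452 = 27.869 kPa
Denominator = 60.90·sin21.2°·cos21.2° = 60.90·0.3616·0.9323 = 20.533 kPa
FS = 27.869 / 20.533 = 1.357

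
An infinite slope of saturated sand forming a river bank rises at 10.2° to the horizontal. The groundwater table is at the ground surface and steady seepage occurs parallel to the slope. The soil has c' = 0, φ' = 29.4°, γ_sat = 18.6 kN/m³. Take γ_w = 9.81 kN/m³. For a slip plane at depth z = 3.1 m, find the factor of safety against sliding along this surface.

FS = 1.48

With seepage parallel to the slope and the water table at the surface, the effective normal stress on the slip plane uses the buoyant unit weight γ' = γ_sat − γ_w while the driving shear stress uses γ_sat:
FS = [c' + γ' z cos²β tanφ'] / [γ_sat z sinβ cosβ]
(For c' = 0 this reduces to FS = (γ'/γ_sat)·tanφ'/tanβ.)
γ' = 18.6 − 9.81 = 8.79 kN/m³
Numerator = 0.0 + 8.79·3.1·cos²10.2°·tan29.4° = 0.0 + 8.79·3.1·0.9686·0.5635 = 14.873 kPa
Denominator = 18.6·3.1·sin10.2°·cos10.2° = 18.6·3.1·0.1771·0.9842 = 10.049 kPa
FS = 14.873 / 10.049 = 1.480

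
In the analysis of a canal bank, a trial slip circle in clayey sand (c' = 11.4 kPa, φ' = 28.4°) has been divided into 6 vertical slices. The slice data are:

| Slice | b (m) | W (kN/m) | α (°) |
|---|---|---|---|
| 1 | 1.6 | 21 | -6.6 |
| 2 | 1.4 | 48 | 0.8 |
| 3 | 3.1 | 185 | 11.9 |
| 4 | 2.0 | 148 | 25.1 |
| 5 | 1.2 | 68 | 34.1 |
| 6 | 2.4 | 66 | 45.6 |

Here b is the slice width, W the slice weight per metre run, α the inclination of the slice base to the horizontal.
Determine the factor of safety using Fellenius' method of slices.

Ordinary method of slices: FS = Σ[c'·Δl_i + (W_i cosα_i)·tanφ'] / Σ W_i sinα_i, with Δl_i = b_i / cosα_i.
Slice 1: Δl = 1.6/cos(-6.6°) = 1.611 m; N'_1 = 21·cos(-6.6°) = 20.9; c'Δl = 18.36; W sinα = -2.4
Slice 2: Δl = 1.4/cos0.8° = 1.400 m; N'_2 = 48·cos0.8° = 48.0; c'Δl = 15.96; W sinα = 0.7
Slice 3: Δl = 3.1/cos11.9° = 3.168 m; N'_3 = 185·cos11.9° = 181.0; c'Δl = 36.12; W sinα = 38.1
Slice 4: Δl = 2.0/cos25.1° = 2.209 m; N'_4 = 148·cos25.1° = 134.0; c'Δl = 25.18; W sinα = 62.8
Slice 5: Δl = 1.2/cos34.1° = 1.449 m; N'_5 = 68·cos34.1° = 56.3; c'Δl = 16.52; W sinα = 38.1
Slice 6: Δl = 2.4/cos45.6° = 3.430 m; N'_6 = 66·cos45.6° = 46.2; c'Δl = 39.10; W sinα = 47.2
Σc'Δl = 151.2 kN/m; ΣN' = 486.4 kN/m; ΣW sinα = 184.5 kN/m
Resisting = 151.2 + 486.4·tan28.4° = 151.2 + 263.0 = 414.2 kN/m
FS = 414.2 / 184.5 = 2.246

FS = 2.25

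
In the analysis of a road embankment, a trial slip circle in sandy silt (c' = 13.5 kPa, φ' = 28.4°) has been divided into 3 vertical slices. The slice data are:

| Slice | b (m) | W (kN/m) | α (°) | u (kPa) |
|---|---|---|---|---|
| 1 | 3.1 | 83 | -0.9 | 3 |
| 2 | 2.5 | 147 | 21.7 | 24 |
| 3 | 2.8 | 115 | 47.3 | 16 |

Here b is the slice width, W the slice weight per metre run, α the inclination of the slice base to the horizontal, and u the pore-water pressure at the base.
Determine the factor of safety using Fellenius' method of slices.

Ordinary method of slices: FS = Σ[c'·Δl_i + (W_i cosα_i − u_i·Δl_i)·tanφ'] / Σ W_i sinα_i, with Δl_i = b_i / cosα_i.
Slice 1: Δl = 3.1/cos(-0.9°) = 3.100 m; N'_1 = 83·cos(-0.9°) − 3·3.100 = 73.7; c'Δl = 41.86; W sinα = -1.3
Slice 2: Δl = 2.5/cos21.7° = 2.691 m; N'_2 = 147·cos21.7° − 24·2.691 = 72.0; c'Δl = 36.32; W sinα = 54.4
Slice 3: Δl = 2.8/cos47.3° = 4.129 m; N'_3 = 115·cos47.3° − 16·4.129 = 11.9; c'Δl = 55.74; W sinα = 84.5
Σc'Δl = 133.9 kN/m; ΣN' = 157.6 kN/m; ΣW sinα = 137.6 kN/m
Resisting = 133.9 + 157.6·tan28.4° = 133.9 + 85.2 = 219.1 kN/m
FS = 219.1 / 137.6 = 1.593

FS = 1.59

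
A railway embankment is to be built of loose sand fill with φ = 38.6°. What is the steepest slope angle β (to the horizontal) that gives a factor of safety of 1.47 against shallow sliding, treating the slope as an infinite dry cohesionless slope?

β = 28.5°

For an infinite dry cohesionless slope FS = tanφ/tanβ, so tanβ = tanφ / FS.
tanβ = tan38.6° / 1.47 = 0.7983 / 1.47 = 0.5431
β = arctan(0.5431) = 28.50°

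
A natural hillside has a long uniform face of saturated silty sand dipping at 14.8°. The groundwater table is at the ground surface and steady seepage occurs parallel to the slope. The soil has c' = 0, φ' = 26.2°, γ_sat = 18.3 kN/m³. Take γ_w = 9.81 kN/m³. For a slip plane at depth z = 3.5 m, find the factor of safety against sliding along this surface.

FS = 0.86

With seepage parallel to the slope and the water table at the surface, the effective normal stress on the slip plane uses the buoyant unit weight γ' = γ_sat − γ_w while the driving shear stress uses γ_sat:
FS = [c' + γ' z cos²β tanφ'] / [γ_sat z sinβ cosβ]
(For c' = 0 this reduces to FS = (γ'/γ_sat)·tanφ'/tanβ.)
γ' = 18.3 − 9.81 = 8.49 kN/m³
Numerator = 0.0 + 8.49·3.5·cos²14.8°·tan26.2° = 0.0 + 8.49·3.5·0.9347·0.4921 = 13.667 kPa
Denominator = 18.3·3.5·sin14.8°·cos14.8° = 18.3·3.5·0.2554·0.9668 = 15.818 kPa
FS = 13.667 / 15.818 = 0.864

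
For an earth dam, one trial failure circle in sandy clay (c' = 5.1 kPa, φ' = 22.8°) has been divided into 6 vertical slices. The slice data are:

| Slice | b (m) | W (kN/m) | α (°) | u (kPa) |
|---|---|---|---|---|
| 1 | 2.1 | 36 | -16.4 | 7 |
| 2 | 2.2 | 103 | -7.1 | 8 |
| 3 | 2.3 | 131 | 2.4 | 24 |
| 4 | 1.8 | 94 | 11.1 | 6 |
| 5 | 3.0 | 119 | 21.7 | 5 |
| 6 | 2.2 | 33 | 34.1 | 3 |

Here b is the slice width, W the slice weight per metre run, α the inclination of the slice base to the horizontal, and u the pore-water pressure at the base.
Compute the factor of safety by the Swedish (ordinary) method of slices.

FS = 3.65

Ordinary method of slices: FS = Σ[c'·Δl_i + (W_i cosα_i − u_i·Δl_i)·tanφ'] / Σ W_i sinα_i, with Δl_i = b_i / cosα_i.
Slice 1: Δl = 2.1/cos(-16.4°) = 2.189 m; N'_1 = 36·cos(-16.4°) − 7·2.189 = 19.2; c'Δl = 11.16; W sinα = -10.2
Slice 2: Δl = 2.2/cos(-7.1°) = 2.217 m; N'_2 = 103·cos(-7.1°) − 8·2.217 = 84.5; c'Δl = 11.31; W sinα = -12.7
Slice 3: Δl = 2.3/cos2.4° = 2.302 m; N'_3 = 131·cos2.4° − 24·2.302 = 75.6; c'Δl = 11.74; W sinα = 5.5
Slice 4: Δl = 1.8/cos11.1° = 1.834 m; N'_4 = 94·cos11.1° − 6·1.834 = 81.2; c'Δl = 9.36; W sinα = 18.1
Slice 5: Δl = 3.0/cos21.7° = 3.229 m; N'_5 = 119·cos21.7° − 5·3.229 = 94.4; c'Δl = 16.47; W sinα = 44.0
Slice 6: Δl = 2.2/cos34.1° = 2.657 m; N'_6 = 33·cos34.1° − 3·2.657 = 19.4; c'Δl = 13.55; W sinα = 18.5
Σc'Δl = 73.6 kN/m; ΣN' = 374.3 kN/m; ΣW sinα = 63.2 kN/m
Resisting = 73.6 + 374.3·tan22.8° = 73.6 + 157.4 = 230.9 kN/m
FS = 230.9 / 63.2 = 3.655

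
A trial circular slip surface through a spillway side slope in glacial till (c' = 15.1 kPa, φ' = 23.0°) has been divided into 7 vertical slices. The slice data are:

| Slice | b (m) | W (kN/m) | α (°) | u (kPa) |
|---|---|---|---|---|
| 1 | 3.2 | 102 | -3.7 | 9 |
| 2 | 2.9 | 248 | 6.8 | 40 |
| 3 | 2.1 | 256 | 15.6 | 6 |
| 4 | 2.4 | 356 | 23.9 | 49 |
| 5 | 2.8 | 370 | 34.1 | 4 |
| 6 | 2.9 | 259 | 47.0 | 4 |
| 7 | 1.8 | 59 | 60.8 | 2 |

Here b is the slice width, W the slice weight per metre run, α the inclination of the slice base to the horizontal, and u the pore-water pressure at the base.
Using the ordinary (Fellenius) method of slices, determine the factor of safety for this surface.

FS = 1.18

Ordinary method of slices: FS = Σ[c'·Δl_i + (W_i cosα_i − u_i·Δl_i)·tanφ'] / Σ W_i sinα_i, with Δl_i = b_i / cosα_i.
Slice 1: Δl = 3.2/cos(-3.7°) = 3.207 m; N'_1 = 102·cos(-3.7°) − 9·3.207 = 72.9; c'Δl = 48.42; W sinα = -6.6
Slice 2: Δl = 2.9/cos6.8° = 2.921 m; N'_2 = 248·cos6.8° − 40·2.921 = 129.4; c'Δl = 44.10; W sinα = 29.4
Slice 3: Δl = 2.1/cos15.6° = 2.180 m; N'_3 = 256·cos15.6° − 6·2.180 = 233.5; c'Δl = 32.92; W sinα = 68.8
Slice 4: Δl = 2.4/cos23.9° = 2.625 m; N'_4 = 356·cos23.9° − 49·2.625 = 196.8; c'Δl = 39.64; W sinα = 144.2
Slice 5: Δl = 2.8/cos34.1° = 3.381 m; N'_5 = 370·cos34.1° − 4·3.381 = 292.9; c'Δl = 51.06; W sinα = 207.4
Slice 6: Δl = 2.9/cos47.0° = 4.252 m; N'_6 = 259·cos47.0° − 4·4.252 = 159.6; c'Δl = 64.21; W sinα = 189.4
Slice 7: Δl = 1.8/cos60.8° = 3.690 m; N'_7 = 59·cos60.8° − 2·3.690 = 21.4; c'Δl = 55.71; W sinα = 51.5
Σc'Δl = 336.1 kN/m; ΣN' = 1106.6 kN/m; ΣW sinα = 684.2 kN/m
Resisting = 336.1 + 1106.6·tan23.0° = 336.1 + 469.7 = 805.8 kN/m
FS = 805.8 / 684.2 = 1.178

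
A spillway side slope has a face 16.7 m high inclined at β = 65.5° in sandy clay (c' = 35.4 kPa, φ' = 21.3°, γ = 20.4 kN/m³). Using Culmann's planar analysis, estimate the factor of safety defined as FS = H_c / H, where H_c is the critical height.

H_c = (4c'/γ) · sinβ cosφ' / [1 − cos(β − φ')]
    = (4·35.4/20.4) · sin65.5°·cos21.3° / [1 − cos44.2°]
    = 6.941 · 0.8478 / 0.2831 = 20.79 m
FS = H_c / H = 20.79 / 16.7 = 1.245

FS = 1.24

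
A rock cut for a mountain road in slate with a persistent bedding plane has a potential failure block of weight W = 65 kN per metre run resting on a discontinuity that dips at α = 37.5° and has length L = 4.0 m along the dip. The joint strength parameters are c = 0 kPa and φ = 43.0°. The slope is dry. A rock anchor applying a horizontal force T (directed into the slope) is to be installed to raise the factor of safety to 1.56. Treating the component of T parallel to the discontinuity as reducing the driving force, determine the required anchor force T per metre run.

T = 8 kN/m

Resolving forces along and normal to the sliding plane, with the horizontal anchor force T adding T·sinα to the effective normal force and T·cosα acting up the plane against the driving force:
FS = [cL + (W cosα + T sinα) tanφ] / [W sinα − T cosα]
Without the anchor: N' = 51.6 kN/m, driving T_d = 39.6 kN/m, resisting R = 0·4.0 + 51.6·tan43.0° = 48.1 kN/m, FS = 1.22.
Setting FS = 1.56 and solving for T:
1.56·(39.6 − T cos37.5°) = 48.1 + T sin37.5°·tan43.0°
T·(sin37.5°·tan43.0° + 1.56·cos37.5°) = 1.56·39.6 − 48.1
T·(0.6088·0.9325 + 1.56·0.7934) = 61.7 − 48.1 = 13.6
T·1.8053 = 13.6
T = 7.6 kN/m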